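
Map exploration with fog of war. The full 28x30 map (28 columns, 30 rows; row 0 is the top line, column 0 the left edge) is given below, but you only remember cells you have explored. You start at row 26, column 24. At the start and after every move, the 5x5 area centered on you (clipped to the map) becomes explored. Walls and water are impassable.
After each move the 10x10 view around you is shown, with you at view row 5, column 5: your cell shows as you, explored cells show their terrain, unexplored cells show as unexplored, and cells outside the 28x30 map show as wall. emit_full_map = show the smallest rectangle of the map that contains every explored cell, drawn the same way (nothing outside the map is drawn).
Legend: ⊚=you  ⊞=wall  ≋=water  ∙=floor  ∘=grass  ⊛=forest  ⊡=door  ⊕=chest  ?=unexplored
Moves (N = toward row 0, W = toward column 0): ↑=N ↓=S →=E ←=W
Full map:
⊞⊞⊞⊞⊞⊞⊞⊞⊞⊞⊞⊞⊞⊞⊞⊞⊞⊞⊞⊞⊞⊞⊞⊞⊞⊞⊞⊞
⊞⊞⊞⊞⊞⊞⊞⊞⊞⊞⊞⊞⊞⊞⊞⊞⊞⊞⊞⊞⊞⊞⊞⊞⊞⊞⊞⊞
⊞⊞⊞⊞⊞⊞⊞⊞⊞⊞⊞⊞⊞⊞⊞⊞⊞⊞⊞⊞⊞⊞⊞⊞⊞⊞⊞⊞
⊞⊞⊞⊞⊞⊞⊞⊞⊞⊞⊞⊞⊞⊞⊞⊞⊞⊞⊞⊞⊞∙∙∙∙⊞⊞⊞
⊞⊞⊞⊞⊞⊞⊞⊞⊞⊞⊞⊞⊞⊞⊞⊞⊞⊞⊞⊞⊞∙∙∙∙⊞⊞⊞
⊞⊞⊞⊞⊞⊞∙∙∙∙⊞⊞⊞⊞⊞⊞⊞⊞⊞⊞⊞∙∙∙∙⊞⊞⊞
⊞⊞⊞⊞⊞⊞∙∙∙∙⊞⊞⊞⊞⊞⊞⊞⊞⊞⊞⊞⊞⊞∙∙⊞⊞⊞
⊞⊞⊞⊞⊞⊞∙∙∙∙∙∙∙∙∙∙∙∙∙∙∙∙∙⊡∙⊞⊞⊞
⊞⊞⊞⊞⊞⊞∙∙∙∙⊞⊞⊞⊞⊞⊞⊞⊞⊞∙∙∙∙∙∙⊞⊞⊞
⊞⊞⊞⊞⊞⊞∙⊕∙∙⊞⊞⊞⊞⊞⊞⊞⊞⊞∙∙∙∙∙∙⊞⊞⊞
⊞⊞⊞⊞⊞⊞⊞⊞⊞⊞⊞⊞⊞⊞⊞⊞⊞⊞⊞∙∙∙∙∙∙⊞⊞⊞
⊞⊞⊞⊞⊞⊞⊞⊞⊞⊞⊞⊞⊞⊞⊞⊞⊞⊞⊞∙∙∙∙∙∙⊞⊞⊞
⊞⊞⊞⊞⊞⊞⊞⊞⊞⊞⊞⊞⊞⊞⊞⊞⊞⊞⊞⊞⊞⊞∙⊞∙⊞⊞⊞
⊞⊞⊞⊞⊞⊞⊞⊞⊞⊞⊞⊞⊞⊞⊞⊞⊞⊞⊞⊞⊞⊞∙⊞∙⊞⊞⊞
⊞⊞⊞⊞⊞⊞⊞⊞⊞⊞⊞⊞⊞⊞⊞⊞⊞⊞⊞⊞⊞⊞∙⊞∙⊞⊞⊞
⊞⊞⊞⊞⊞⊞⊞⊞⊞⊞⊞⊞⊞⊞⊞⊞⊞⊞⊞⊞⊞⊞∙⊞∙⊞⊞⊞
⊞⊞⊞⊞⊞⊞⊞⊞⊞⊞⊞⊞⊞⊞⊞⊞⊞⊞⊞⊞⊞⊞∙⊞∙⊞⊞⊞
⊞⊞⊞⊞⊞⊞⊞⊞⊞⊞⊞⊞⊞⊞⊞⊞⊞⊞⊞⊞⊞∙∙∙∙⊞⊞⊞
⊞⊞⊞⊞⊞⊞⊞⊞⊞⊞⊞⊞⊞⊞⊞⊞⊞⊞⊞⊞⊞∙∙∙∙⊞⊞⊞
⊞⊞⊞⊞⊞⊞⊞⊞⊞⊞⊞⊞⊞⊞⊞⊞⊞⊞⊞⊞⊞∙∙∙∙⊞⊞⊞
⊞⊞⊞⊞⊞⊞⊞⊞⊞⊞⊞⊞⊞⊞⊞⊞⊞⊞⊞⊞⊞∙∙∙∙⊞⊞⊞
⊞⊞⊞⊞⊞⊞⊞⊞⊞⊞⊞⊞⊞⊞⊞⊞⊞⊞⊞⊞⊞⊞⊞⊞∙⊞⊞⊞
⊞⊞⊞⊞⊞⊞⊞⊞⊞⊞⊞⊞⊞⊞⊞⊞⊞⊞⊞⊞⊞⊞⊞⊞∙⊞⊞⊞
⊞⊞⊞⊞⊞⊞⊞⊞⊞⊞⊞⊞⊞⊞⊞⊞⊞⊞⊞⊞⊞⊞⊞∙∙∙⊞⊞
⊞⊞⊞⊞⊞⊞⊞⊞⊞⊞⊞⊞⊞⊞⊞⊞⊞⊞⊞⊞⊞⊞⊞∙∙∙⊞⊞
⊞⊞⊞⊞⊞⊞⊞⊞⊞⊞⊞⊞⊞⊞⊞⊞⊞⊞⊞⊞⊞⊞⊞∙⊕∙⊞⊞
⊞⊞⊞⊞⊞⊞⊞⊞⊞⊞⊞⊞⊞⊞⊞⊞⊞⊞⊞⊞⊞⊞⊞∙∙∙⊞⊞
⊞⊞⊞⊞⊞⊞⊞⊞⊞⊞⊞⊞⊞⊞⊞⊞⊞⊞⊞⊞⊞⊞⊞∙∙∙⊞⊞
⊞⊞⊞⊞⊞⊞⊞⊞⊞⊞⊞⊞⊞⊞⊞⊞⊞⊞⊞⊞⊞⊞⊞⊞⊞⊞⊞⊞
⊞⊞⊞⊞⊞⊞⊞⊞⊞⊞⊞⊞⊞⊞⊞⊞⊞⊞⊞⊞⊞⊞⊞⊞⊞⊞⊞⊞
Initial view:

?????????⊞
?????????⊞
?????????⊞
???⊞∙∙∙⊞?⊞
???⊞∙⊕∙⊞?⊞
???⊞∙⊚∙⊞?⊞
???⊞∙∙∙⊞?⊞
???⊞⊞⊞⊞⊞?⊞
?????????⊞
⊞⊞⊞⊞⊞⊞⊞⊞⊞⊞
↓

?????????⊞
?????????⊞
???⊞∙∙∙⊞?⊞
???⊞∙⊕∙⊞?⊞
???⊞∙∙∙⊞?⊞
???⊞∙⊚∙⊞?⊞
???⊞⊞⊞⊞⊞?⊞
???⊞⊞⊞⊞⊞?⊞
⊞⊞⊞⊞⊞⊞⊞⊞⊞⊞
⊞⊞⊞⊞⊞⊞⊞⊞⊞⊞

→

????????⊞⊞
????????⊞⊞
??⊞∙∙∙⊞?⊞⊞
??⊞∙⊕∙⊞⊞⊞⊞
??⊞∙∙∙⊞⊞⊞⊞
??⊞∙∙⊚⊞⊞⊞⊞
??⊞⊞⊞⊞⊞⊞⊞⊞
??⊞⊞⊞⊞⊞⊞⊞⊞
⊞⊞⊞⊞⊞⊞⊞⊞⊞⊞
⊞⊞⊞⊞⊞⊞⊞⊞⊞⊞

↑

????????⊞⊞
????????⊞⊞
????????⊞⊞
??⊞∙∙∙⊞⊞⊞⊞
??⊞∙⊕∙⊞⊞⊞⊞
??⊞∙∙⊚⊞⊞⊞⊞
??⊞∙∙∙⊞⊞⊞⊞
??⊞⊞⊞⊞⊞⊞⊞⊞
??⊞⊞⊞⊞⊞⊞⊞⊞
⊞⊞⊞⊞⊞⊞⊞⊞⊞⊞

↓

????????⊞⊞
????????⊞⊞
??⊞∙∙∙⊞⊞⊞⊞
??⊞∙⊕∙⊞⊞⊞⊞
??⊞∙∙∙⊞⊞⊞⊞
??⊞∙∙⊚⊞⊞⊞⊞
??⊞⊞⊞⊞⊞⊞⊞⊞
??⊞⊞⊞⊞⊞⊞⊞⊞
⊞⊞⊞⊞⊞⊞⊞⊞⊞⊞
⊞⊞⊞⊞⊞⊞⊞⊞⊞⊞

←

?????????⊞
?????????⊞
???⊞∙∙∙⊞⊞⊞
???⊞∙⊕∙⊞⊞⊞
???⊞∙∙∙⊞⊞⊞
???⊞∙⊚∙⊞⊞⊞
???⊞⊞⊞⊞⊞⊞⊞
???⊞⊞⊞⊞⊞⊞⊞
⊞⊞⊞⊞⊞⊞⊞⊞⊞⊞
⊞⊞⊞⊞⊞⊞⊞⊞⊞⊞

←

??????????
??????????
????⊞∙∙∙⊞⊞
???⊞⊞∙⊕∙⊞⊞
???⊞⊞∙∙∙⊞⊞
???⊞⊞⊚∙∙⊞⊞
???⊞⊞⊞⊞⊞⊞⊞
???⊞⊞⊞⊞⊞⊞⊞
⊞⊞⊞⊞⊞⊞⊞⊞⊞⊞
⊞⊞⊞⊞⊞⊞⊞⊞⊞⊞

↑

??????????
??????????
??????????
???⊞⊞∙∙∙⊞⊞
???⊞⊞∙⊕∙⊞⊞
???⊞⊞⊚∙∙⊞⊞
???⊞⊞∙∙∙⊞⊞
???⊞⊞⊞⊞⊞⊞⊞
???⊞⊞⊞⊞⊞⊞⊞
⊞⊞⊞⊞⊞⊞⊞⊞⊞⊞

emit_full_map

⊞⊞∙∙∙⊞⊞
⊞⊞∙⊕∙⊞⊞
⊞⊞⊚∙∙⊞⊞
⊞⊞∙∙∙⊞⊞
⊞⊞⊞⊞⊞⊞⊞
⊞⊞⊞⊞⊞⊞⊞

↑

??????????
??????????
??????????
???⊞⊞∙∙∙??
???⊞⊞∙∙∙⊞⊞
???⊞⊞⊚⊕∙⊞⊞
???⊞⊞∙∙∙⊞⊞
???⊞⊞∙∙∙⊞⊞
???⊞⊞⊞⊞⊞⊞⊞
???⊞⊞⊞⊞⊞⊞⊞

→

?????????⊞
?????????⊞
?????????⊞
??⊞⊞∙∙∙⊞?⊞
??⊞⊞∙∙∙⊞⊞⊞
??⊞⊞∙⊚∙⊞⊞⊞
??⊞⊞∙∙∙⊞⊞⊞
??⊞⊞∙∙∙⊞⊞⊞
??⊞⊞⊞⊞⊞⊞⊞⊞
??⊞⊞⊞⊞⊞⊞⊞⊞

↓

?????????⊞
?????????⊞
??⊞⊞∙∙∙⊞?⊞
??⊞⊞∙∙∙⊞⊞⊞
??⊞⊞∙⊕∙⊞⊞⊞
??⊞⊞∙⊚∙⊞⊞⊞
??⊞⊞∙∙∙⊞⊞⊞
??⊞⊞⊞⊞⊞⊞⊞⊞
??⊞⊞⊞⊞⊞⊞⊞⊞
⊞⊞⊞⊞⊞⊞⊞⊞⊞⊞

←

??????????
??????????
???⊞⊞∙∙∙⊞?
???⊞⊞∙∙∙⊞⊞
???⊞⊞∙⊕∙⊞⊞
???⊞⊞⊚∙∙⊞⊞
???⊞⊞∙∙∙⊞⊞
???⊞⊞⊞⊞⊞⊞⊞
???⊞⊞⊞⊞⊞⊞⊞
⊞⊞⊞⊞⊞⊞⊞⊞⊞⊞

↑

??????????
??????????
??????????
???⊞⊞∙∙∙⊞?
???⊞⊞∙∙∙⊞⊞
???⊞⊞⊚⊕∙⊞⊞
???⊞⊞∙∙∙⊞⊞
???⊞⊞∙∙∙⊞⊞
???⊞⊞⊞⊞⊞⊞⊞
???⊞⊞⊞⊞⊞⊞⊞

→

?????????⊞
?????????⊞
?????????⊞
??⊞⊞∙∙∙⊞?⊞
??⊞⊞∙∙∙⊞⊞⊞
??⊞⊞∙⊚∙⊞⊞⊞
??⊞⊞∙∙∙⊞⊞⊞
??⊞⊞∙∙∙⊞⊞⊞
??⊞⊞⊞⊞⊞⊞⊞⊞
??⊞⊞⊞⊞⊞⊞⊞⊞

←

??????????
??????????
??????????
???⊞⊞∙∙∙⊞?
???⊞⊞∙∙∙⊞⊞
???⊞⊞⊚⊕∙⊞⊞
???⊞⊞∙∙∙⊞⊞
???⊞⊞∙∙∙⊞⊞
???⊞⊞⊞⊞⊞⊞⊞
???⊞⊞⊞⊞⊞⊞⊞


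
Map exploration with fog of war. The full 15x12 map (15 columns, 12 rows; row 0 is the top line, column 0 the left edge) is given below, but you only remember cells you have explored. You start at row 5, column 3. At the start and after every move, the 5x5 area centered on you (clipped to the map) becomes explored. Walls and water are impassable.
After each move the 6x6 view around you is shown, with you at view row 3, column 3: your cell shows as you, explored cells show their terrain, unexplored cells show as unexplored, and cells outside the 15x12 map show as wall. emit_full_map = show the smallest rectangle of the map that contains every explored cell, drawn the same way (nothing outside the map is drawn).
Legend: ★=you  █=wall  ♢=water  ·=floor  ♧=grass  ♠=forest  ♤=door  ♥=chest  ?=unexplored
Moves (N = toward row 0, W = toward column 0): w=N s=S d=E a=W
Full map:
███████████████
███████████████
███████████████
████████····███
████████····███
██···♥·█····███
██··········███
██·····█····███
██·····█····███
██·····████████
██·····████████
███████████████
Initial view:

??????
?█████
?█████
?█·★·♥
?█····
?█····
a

█?????
██████
██████
███★··
███···
███···

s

██████
██████
███···
███★··
███···
███···

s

██████
███···
███···
███★··
███···
███···

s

███···
███···
███···
███★··
███···
███···

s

███···
███···
███···
███★··
███···
██████

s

███···
███···
███···
███★··
██████
██████

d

██····
██····
██····
██·★··
██████
██████

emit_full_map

██████
██████
██···♥
██····
██····
██····
██····
██·★··
██████

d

█····?
█·····
█·····
█··★··
██████
██████

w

█····?
█·····
█·····
█··★··
█·····
██████

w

█···♥?
█·····
█·····
█··★··
█·····
█·····

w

█████?
█···♥·
█·····
█··★··
█·····
█·····

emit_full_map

██████?
██████?
██···♥·
██·····
██··★··
██·····
██·····
██·····
███████


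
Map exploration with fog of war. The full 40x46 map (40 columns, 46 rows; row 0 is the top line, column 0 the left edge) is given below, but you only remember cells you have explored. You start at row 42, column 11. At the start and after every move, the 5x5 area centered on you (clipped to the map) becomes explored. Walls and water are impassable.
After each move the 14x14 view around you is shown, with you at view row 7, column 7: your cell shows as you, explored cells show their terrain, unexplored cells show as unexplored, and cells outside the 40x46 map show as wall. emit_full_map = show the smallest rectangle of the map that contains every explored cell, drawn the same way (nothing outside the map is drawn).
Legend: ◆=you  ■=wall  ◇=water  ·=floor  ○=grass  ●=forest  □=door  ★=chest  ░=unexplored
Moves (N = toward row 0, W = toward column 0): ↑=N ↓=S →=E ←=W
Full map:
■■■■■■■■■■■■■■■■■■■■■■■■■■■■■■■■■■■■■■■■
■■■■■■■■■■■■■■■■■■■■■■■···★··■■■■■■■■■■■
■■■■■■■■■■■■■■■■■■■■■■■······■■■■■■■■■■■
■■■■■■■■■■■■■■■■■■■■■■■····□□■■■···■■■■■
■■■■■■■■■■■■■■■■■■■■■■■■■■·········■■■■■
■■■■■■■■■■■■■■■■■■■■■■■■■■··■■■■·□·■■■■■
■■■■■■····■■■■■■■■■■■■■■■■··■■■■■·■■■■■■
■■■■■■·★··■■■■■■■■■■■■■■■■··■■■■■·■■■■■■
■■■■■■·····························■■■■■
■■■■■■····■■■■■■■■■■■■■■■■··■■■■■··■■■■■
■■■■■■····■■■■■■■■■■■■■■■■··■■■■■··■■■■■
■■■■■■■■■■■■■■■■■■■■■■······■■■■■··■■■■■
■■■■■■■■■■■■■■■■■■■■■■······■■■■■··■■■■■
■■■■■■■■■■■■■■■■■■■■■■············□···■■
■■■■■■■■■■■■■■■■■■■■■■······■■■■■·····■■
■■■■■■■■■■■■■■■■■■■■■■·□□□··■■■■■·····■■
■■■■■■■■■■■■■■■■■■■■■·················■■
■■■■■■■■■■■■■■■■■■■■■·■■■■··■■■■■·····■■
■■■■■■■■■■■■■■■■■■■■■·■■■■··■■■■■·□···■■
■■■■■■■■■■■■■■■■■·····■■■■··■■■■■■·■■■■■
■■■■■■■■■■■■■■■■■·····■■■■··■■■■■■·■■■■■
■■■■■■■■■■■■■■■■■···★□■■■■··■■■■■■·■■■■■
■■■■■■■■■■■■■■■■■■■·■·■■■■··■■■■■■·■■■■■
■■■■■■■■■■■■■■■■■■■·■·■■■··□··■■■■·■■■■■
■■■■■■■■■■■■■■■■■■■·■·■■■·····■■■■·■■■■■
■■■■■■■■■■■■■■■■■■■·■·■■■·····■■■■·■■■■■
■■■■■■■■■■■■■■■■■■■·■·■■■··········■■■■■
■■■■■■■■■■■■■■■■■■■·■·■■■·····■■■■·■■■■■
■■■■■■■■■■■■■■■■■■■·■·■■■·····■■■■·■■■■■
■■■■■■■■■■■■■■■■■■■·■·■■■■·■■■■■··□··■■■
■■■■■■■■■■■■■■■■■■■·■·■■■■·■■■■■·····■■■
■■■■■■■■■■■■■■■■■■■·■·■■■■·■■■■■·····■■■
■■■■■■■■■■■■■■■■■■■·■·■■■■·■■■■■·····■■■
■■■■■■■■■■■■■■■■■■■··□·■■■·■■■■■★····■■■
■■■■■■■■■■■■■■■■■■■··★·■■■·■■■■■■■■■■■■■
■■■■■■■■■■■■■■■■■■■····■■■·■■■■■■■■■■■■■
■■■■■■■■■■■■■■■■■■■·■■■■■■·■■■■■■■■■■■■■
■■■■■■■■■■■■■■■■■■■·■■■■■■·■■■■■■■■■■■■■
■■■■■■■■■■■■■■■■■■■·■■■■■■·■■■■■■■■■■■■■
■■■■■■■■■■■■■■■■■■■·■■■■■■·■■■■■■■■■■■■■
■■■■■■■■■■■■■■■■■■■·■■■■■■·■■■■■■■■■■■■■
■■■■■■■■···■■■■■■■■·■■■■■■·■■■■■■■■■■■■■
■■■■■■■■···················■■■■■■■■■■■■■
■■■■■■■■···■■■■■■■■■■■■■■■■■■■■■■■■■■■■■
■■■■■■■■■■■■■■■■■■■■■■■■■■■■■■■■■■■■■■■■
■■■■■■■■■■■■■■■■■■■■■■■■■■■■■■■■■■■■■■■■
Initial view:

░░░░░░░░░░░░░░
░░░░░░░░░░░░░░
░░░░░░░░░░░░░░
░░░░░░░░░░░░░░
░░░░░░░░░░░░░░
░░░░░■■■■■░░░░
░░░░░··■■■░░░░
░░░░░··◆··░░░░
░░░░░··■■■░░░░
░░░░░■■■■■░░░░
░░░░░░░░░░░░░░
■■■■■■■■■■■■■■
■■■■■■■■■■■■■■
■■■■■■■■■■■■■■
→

░░░░░░░░░░░░░░
░░░░░░░░░░░░░░
░░░░░░░░░░░░░░
░░░░░░░░░░░░░░
░░░░░░░░░░░░░░
░░░░■■■■■■░░░░
░░░░··■■■■░░░░
░░░░···◆··░░░░
░░░░··■■■■░░░░
░░░░■■■■■■░░░░
░░░░░░░░░░░░░░
■■■■■■■■■■■■■■
■■■■■■■■■■■■■■
■■■■■■■■■■■■■■

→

░░░░░░░░░░░░░░
░░░░░░░░░░░░░░
░░░░░░░░░░░░░░
░░░░░░░░░░░░░░
░░░░░░░░░░░░░░
░░░■■■■■■■░░░░
░░░··■■■■■░░░░
░░░····◆··░░░░
░░░··■■■■■░░░░
░░░■■■■■■■░░░░
░░░░░░░░░░░░░░
■■■■■■■■■■■■■■
■■■■■■■■■■■■■■
■■■■■■■■■■■■■■

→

░░░░░░░░░░░░░░
░░░░░░░░░░░░░░
░░░░░░░░░░░░░░
░░░░░░░░░░░░░░
░░░░░░░░░░░░░░
░░■■■■■■■■░░░░
░░··■■■■■■░░░░
░░·····◆··░░░░
░░··■■■■■■░░░░
░░■■■■■■■■░░░░
░░░░░░░░░░░░░░
■■■■■■■■■■■■■■
■■■■■■■■■■■■■■
■■■■■■■■■■■■■■

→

░░░░░░░░░░░░░░
░░░░░░░░░░░░░░
░░░░░░░░░░░░░░
░░░░░░░░░░░░░░
░░░░░░░░░░░░░░
░■■■■■■■■■░░░░
░··■■■■■■■░░░░
░······◆··░░░░
░··■■■■■■■░░░░
░■■■■■■■■■░░░░
░░░░░░░░░░░░░░
■■■■■■■■■■■■■■
■■■■■■■■■■■■■■
■■■■■■■■■■■■■■

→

░░░░░░░░░░░░░░
░░░░░░░░░░░░░░
░░░░░░░░░░░░░░
░░░░░░░░░░░░░░
░░░░░░░░░░░░░░
■■■■■■■■■■░░░░
··■■■■■■■■░░░░
·······◆··░░░░
··■■■■■■■■░░░░
■■■■■■■■■■░░░░
░░░░░░░░░░░░░░
■■■■■■■■■■■■■■
■■■■■■■■■■■■■■
■■■■■■■■■■■■■■

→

░░░░░░░░░░░░░░
░░░░░░░░░░░░░░
░░░░░░░░░░░░░░
░░░░░░░░░░░░░░
░░░░░░░░░░░░░░
■■■■■■■■■·░░░░
·■■■■■■■■·░░░░
·······◆··░░░░
·■■■■■■■■■░░░░
■■■■■■■■■■░░░░
░░░░░░░░░░░░░░
■■■■■■■■■■■■■■
■■■■■■■■■■■■■■
■■■■■■■■■■■■■■

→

░░░░░░░░░░░░░░
░░░░░░░░░░░░░░
░░░░░░░░░░░░░░
░░░░░░░░░░░░░░
░░░░░░░░░░░░░░
■■■■■■■■·■░░░░
■■■■■■■■·■░░░░
·······◆··░░░░
■■■■■■■■■■░░░░
■■■■■■■■■■░░░░
░░░░░░░░░░░░░░
■■■■■■■■■■■■■■
■■■■■■■■■■■■■■
■■■■■■■■■■■■■■

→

░░░░░░░░░░░░░░
░░░░░░░░░░░░░░
░░░░░░░░░░░░░░
░░░░░░░░░░░░░░
░░░░░░░░░░░░░░
■■■■■■■·■■░░░░
■■■■■■■·■■░░░░
·······◆··░░░░
■■■■■■■■■■░░░░
■■■■■■■■■■░░░░
░░░░░░░░░░░░░░
■■■■■■■■■■■■■■
■■■■■■■■■■■■■■
■■■■■■■■■■■■■■

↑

░░░░░░░░░░░░░░
░░░░░░░░░░░░░░
░░░░░░░░░░░░░░
░░░░░░░░░░░░░░
░░░░░░░░░░░░░░
░░░░░■■·■■░░░░
■■■■■■■·■■░░░░
■■■■■■■◆■■░░░░
··········░░░░
■■■■■■■■■■░░░░
■■■■■■■■■■░░░░
░░░░░░░░░░░░░░
■■■■■■■■■■■■■■
■■■■■■■■■■■■■■

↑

░░░░░░░░░░░░░░
░░░░░░░░░░░░░░
░░░░░░░░░░░░░░
░░░░░░░░░░░░░░
░░░░░░░░░░░░░░
░░░░░■■·■■░░░░
░░░░░■■·■■░░░░
■■■■■■■◆■■░░░░
■■■■■■■·■■░░░░
··········░░░░
■■■■■■■■■■░░░░
■■■■■■■■■■░░░░
░░░░░░░░░░░░░░
■■■■■■■■■■■■■■

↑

░░░░░░░░░░░░░░
░░░░░░░░░░░░░░
░░░░░░░░░░░░░░
░░░░░░░░░░░░░░
░░░░░░░░░░░░░░
░░░░░■■·■■░░░░
░░░░░■■·■■░░░░
░░░░░■■◆■■░░░░
■■■■■■■·■■░░░░
■■■■■■■·■■░░░░
··········░░░░
■■■■■■■■■■░░░░
■■■■■■■■■■░░░░
░░░░░░░░░░░░░░

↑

░░░░░░░░░░░░░░
░░░░░░░░░░░░░░
░░░░░░░░░░░░░░
░░░░░░░░░░░░░░
░░░░░░░░░░░░░░
░░░░░■■·■■░░░░
░░░░░■■·■■░░░░
░░░░░■■◆■■░░░░
░░░░░■■·■■░░░░
■■■■■■■·■■░░░░
■■■■■■■·■■░░░░
··········░░░░
■■■■■■■■■■░░░░
■■■■■■■■■■░░░░

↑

░░░░░░░░░░░░░░
░░░░░░░░░░░░░░
░░░░░░░░░░░░░░
░░░░░░░░░░░░░░
░░░░░░░░░░░░░░
░░░░░■■···░░░░
░░░░░■■·■■░░░░
░░░░░■■◆■■░░░░
░░░░░■■·■■░░░░
░░░░░■■·■■░░░░
■■■■■■■·■■░░░░
■■■■■■■·■■░░░░
··········░░░░
■■■■■■■■■■░░░░

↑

░░░░░░░░░░░░░░
░░░░░░░░░░░░░░
░░░░░░░░░░░░░░
░░░░░░░░░░░░░░
░░░░░░░░░░░░░░
░░░░░■■··★░░░░
░░░░░■■···░░░░
░░░░░■■◆■■░░░░
░░░░░■■·■■░░░░
░░░░░■■·■■░░░░
░░░░░■■·■■░░░░
■■■■■■■·■■░░░░
■■■■■■■·■■░░░░
··········░░░░

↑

░░░░░░░░░░░░░░
░░░░░░░░░░░░░░
░░░░░░░░░░░░░░
░░░░░░░░░░░░░░
░░░░░░░░░░░░░░
░░░░░■■··□░░░░
░░░░░■■··★░░░░
░░░░░■■◆··░░░░
░░░░░■■·■■░░░░
░░░░░■■·■■░░░░
░░░░░■■·■■░░░░
░░░░░■■·■■░░░░
■■■■■■■·■■░░░░
■■■■■■■·■■░░░░

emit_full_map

░░░░░░░░■■··□
░░░░░░░░■■··★
░░░░░░░░■■◆··
░░░░░░░░■■·■■
░░░░░░░░■■·■■
░░░░░░░░■■·■■
░░░░░░░░■■·■■
■■■■■■■■■■·■■
··■■■■■■■■·■■
·············
··■■■■■■■■■■■
■■■■■■■■■■■■■

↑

░░░░░░░░░░░░░░
░░░░░░░░░░░░░░
░░░░░░░░░░░░░░
░░░░░░░░░░░░░░
░░░░░░░░░░░░░░
░░░░░■■·■·░░░░
░░░░░■■··□░░░░
░░░░░■■◆·★░░░░
░░░░░■■···░░░░
░░░░░■■·■■░░░░
░░░░░■■·■■░░░░
░░░░░■■·■■░░░░
░░░░░■■·■■░░░░
■■■■■■■·■■░░░░

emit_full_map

░░░░░░░░■■·■·
░░░░░░░░■■··□
░░░░░░░░■■◆·★
░░░░░░░░■■···
░░░░░░░░■■·■■
░░░░░░░░■■·■■
░░░░░░░░■■·■■
░░░░░░░░■■·■■
■■■■■■■■■■·■■
··■■■■■■■■·■■
·············
··■■■■■■■■■■■
■■■■■■■■■■■■■


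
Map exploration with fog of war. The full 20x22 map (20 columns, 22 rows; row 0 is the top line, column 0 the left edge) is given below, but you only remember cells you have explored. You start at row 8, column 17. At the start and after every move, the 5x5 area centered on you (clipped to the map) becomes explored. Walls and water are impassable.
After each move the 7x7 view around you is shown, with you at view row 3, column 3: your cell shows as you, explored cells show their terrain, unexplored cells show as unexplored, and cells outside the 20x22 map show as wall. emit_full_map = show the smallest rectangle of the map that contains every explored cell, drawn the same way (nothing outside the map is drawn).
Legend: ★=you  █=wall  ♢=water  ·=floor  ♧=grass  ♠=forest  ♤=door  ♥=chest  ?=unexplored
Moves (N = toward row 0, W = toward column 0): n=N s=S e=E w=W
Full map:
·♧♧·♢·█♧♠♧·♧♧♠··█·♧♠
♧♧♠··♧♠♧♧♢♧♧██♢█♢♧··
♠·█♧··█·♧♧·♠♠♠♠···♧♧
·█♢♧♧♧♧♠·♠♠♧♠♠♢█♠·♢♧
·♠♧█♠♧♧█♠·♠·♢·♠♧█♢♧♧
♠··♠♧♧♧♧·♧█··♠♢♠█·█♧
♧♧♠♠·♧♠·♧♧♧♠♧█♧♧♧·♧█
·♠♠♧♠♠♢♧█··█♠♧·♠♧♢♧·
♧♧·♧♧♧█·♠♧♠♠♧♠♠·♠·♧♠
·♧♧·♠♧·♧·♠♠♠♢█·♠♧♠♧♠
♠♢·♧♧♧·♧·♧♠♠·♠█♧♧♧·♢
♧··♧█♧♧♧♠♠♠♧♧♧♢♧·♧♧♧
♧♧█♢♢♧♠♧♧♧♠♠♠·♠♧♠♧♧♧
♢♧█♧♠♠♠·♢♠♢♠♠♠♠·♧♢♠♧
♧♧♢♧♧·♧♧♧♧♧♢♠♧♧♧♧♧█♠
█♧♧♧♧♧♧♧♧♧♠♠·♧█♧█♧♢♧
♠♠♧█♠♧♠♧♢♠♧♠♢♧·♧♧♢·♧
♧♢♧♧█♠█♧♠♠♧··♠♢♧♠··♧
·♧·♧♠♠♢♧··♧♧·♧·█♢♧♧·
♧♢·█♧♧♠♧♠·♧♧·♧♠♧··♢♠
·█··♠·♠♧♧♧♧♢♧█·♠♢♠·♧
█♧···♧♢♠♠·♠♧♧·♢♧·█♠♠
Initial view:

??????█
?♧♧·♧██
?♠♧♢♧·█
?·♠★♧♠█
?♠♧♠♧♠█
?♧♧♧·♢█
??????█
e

?????██
♧♧·♧███
♠♧♢♧·██
·♠·★♠██
♠♧♠♧♠██
♧♧♧·♢██
?????██

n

?????██
?█·█♧██
♧♧·♧███
♠♧♢★·██
·♠·♧♠██
♠♧♠♧♠██
♧♧♧·♢██

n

?????██
?█♢♧♧██
?█·█♧██
♧♧·★███
♠♧♢♧·██
·♠·♧♠██
♠♧♠♧♠██

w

??????█
?♧█♢♧♧█
?♠█·█♧█
?♧♧★♧██
?♠♧♢♧·█
?·♠·♧♠█
?♠♧♠♧♠█

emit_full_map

♧█♢♧♧
♠█·█♧
♧♧★♧█
♠♧♢♧·
·♠·♧♠
♠♧♠♧♠
♧♧♧·♢

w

???????
?♠♧█♢♧♧
?♢♠█·█♧
?♧♧★·♧█
?·♠♧♢♧·
?♠·♠·♧♠
??♠♧♠♧♠

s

?♠♧█♢♧♧
?♢♠█·█♧
?♧♧♧·♧█
?·♠★♢♧·
?♠·♠·♧♠
?·♠♧♠♧♠
??♧♧♧·♢

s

?♢♠█·█♧
?♧♧♧·♧█
?·♠♧♢♧·
?♠·★·♧♠
?·♠♧♠♧♠
?█♧♧♧·♢
???????

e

♢♠█·█♧█
♧♧♧·♧██
·♠♧♢♧·█
♠·♠★♧♠█
·♠♧♠♧♠█
█♧♧♧·♢█
??????█

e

♠█·█♧██
♧♧·♧███
♠♧♢♧·██
·♠·★♠██
♠♧♠♧♠██
♧♧♧·♢██
?????██

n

♧█♢♧♧██
♠█·█♧██
♧♧·♧███
♠♧♢★·██
·♠·♧♠██
♠♧♠♧♠██
♧♧♧·♢██

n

?????██
♧█♢♧♧██
♠█·█♧██
♧♧·★███
♠♧♢♧·██
·♠·♧♠██
♠♧♠♧♠██

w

??????█
♠♧█♢♧♧█
♢♠█·█♧█
♧♧♧★♧██
·♠♧♢♧·█
♠·♠·♧♠█
·♠♧♠♧♠█

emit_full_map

♠♧█♢♧♧
♢♠█·█♧
♧♧♧★♧█
·♠♧♢♧·
♠·♠·♧♠
·♠♧♠♧♠
█♧♧♧·♢

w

???????
?♠♧█♢♧♧
?♢♠█·█♧
?♧♧★·♧█
?·♠♧♢♧·
?♠·♠·♧♠
?·♠♧♠♧♠

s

?♠♧█♢♧♧
?♢♠█·█♧
?♧♧♧·♧█
?·♠★♢♧·
?♠·♠·♧♠
?·♠♧♠♧♠
?█♧♧♧·♢

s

?♢♠█·█♧
?♧♧♧·♧█
?·♠♧♢♧·
?♠·★·♧♠
?·♠♧♠♧♠
?█♧♧♧·♢
???????

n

?♠♧█♢♧♧
?♢♠█·█♧
?♧♧♧·♧█
?·♠★♢♧·
?♠·♠·♧♠
?·♠♧♠♧♠
?█♧♧♧·♢


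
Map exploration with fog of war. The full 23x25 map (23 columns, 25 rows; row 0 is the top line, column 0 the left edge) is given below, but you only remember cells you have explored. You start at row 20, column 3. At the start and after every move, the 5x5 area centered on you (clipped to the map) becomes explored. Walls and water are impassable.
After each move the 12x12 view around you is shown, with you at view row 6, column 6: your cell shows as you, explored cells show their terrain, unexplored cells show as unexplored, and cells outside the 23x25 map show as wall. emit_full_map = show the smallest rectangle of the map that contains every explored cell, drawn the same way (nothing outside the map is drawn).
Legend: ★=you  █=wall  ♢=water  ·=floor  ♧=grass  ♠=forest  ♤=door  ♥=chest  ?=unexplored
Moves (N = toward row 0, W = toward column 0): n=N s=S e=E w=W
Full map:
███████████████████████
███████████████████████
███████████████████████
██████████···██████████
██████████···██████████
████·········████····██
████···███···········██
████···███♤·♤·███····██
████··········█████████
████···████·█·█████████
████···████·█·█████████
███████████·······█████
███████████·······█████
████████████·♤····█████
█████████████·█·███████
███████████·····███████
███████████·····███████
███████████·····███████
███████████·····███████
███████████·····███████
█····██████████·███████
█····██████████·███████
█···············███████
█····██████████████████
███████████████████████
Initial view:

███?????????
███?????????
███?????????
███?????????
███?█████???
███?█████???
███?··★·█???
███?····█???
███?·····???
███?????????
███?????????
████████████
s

███?????????
███?????????
███?????????
███?█████???
███?█████???
███?····█???
███?··★·█???
███?·····???
███?····█???
███?????????
████████████
████████████

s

███?????????
███?????????
███?█████???
███?█████???
███?····█???
███?····█???
███?··★··???
███?····█???
███?█████???
████████████
████████████
████████████

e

██??????????
██??????????
██?█████????
██?█████????
██?····██???
██?····██???
██?···★··???
██?····██???
██?██████???
████████████
████████████
████████████

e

█???????????
█???????????
█?█████?????
█?█████?????
█?····███???
█?····███???
█?····★··???
█?····███???
█?███████???
████████████
████████████
████████████

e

????????????
????????????
?█████??????
?█████??????
?····████???
?····████???
?·····★··???
?····████???
?████████???
████████████
████████████
████████████

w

█???????????
█???????????
█?█████?????
█?█████?????
█?····████??
█?····████??
█?····★···??
█?····████??
█?████████??
████████████
████████████
████████████

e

????????????
????????????
?█████??????
?█████??????
?····████???
?····████???
?·····★··???
?····████???
?████████???
████████████
████████████
████████████

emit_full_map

█████???
█████???
····████
····████
·····★··
····████
████████

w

█???????????
█???????????
█?█████?????
█?█████?????
█?····████??
█?····████??
█?····★···??
█?····████??
█?████████??
████████████
████████████
████████████


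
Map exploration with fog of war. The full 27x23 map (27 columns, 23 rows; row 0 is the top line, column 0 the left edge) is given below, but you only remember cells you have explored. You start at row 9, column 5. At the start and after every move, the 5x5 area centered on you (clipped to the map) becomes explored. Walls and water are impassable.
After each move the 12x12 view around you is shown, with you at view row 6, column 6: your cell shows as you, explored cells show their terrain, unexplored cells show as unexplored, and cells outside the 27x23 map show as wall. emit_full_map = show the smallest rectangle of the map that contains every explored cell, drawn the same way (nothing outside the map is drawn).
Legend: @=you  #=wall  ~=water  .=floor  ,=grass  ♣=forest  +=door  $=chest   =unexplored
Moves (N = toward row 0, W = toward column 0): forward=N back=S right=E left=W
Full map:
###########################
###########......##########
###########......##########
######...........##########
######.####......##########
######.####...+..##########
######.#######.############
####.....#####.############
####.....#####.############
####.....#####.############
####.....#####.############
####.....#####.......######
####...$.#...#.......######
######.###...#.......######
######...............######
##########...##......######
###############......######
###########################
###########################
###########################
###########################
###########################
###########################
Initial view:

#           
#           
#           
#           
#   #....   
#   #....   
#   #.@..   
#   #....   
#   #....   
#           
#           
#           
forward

#           
#           
#           
#           
#   ###.#   
#   #....   
#   #.@..   
#   #....   
#   #....   
#   #....   
#           
#           

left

##          
##          
##          
##          
##  ####.#  
##  ##....  
##  ##@...  
##  ##....  
##  ##....  
##   #....  
##          
##          

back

##          
##          
##          
##  ####.#  
##  ##....  
##  ##....  
##  ##@...  
##  ##....  
##  ##....  
##          
##          
##          

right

#           
#           
#           
#  ####.#   
#  ##....   
#  ##....   
#  ##.@..   
#  ##....   
#  ##....   
#           
#           
#           

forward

#           
#           
#           
#           
#  ####.#   
#  ##....   
#  ##.@..   
#  ##....   
#  ##....   
#  ##....   
#           
#           

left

##          
##          
##          
##          
##  ####.#  
##  ##....  
##  ##@...  
##  ##....  
##  ##....  
##  ##....  
##          
##          

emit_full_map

####.#
##....
##@...
##....
##....
##....

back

##          
##          
##          
##  ####.#  
##  ##....  
##  ##....  
##  ##@...  
##  ##....  
##  ##....  
##          
##          
##          

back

##          
##          
##  ####.#  
##  ##....  
##  ##....  
##  ##....  
##  ##@...  
##  ##....  
##  ##...   
##          
##          
##          

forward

##          
##          
##          
##  ####.#  
##  ##....  
##  ##....  
##  ##@...  
##  ##....  
##  ##....  
##  ##...   
##          
##          

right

#           
#           
#           
#  ####.#   
#  ##....   
#  ##....   
#  ##.@..   
#  ##....   
#  ##....   
#  ##...    
#           
#           

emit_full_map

####.#
##....
##....
##.@..
##....
##....
##... 

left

##          
##          
##          
##  ####.#  
##  ##....  
##  ##....  
##  ##@...  
##  ##....  
##  ##....  
##  ##...   
##          
##          

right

#           
#           
#           
#  ####.#   
#  ##....   
#  ##....   
#  ##.@..   
#  ##....   
#  ##....   
#  ##...    
#           
#           

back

#           
#           
#  ####.#   
#  ##....   
#  ##....   
#  ##....   
#  ##.@..   
#  ##....   
#  ##...$   
#           
#           
#           

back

#           
#  ####.#   
#  ##....   
#  ##....   
#  ##....   
#  ##....   
#  ##.@..   
#  ##...$   
#   ###.#   
#           
#           
#           

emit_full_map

####.#
##....
##....
##....
##....
##.@..
##...$
 ###.#

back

#  ####.#   
#  ##....   
#  ##....   
#  ##....   
#  ##....   
#  ##....   
#  ##.@.$   
#   ###.#   
#   ###..   
#           
#           
#           

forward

#           
#  ####.#   
#  ##....   
#  ##....   
#  ##....   
#  ##....   
#  ##.@..   
#  ##...$   
#   ###.#   
#   ###..   
#           
#           

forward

#           
#           
#  ####.#   
#  ##....   
#  ##....   
#  ##....   
#  ##.@..   
#  ##....   
#  ##...$   
#   ###.#   
#   ###..   
#           

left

##          
##          
##  ####.#  
##  ##....  
##  ##....  
##  ##....  
##  ##@...  
##  ##....  
##  ##...$  
##   ###.#  
##   ###..  
##          

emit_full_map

####.#
##....
##....
##....
##@...
##....
##...$
 ###.#
 ###..
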